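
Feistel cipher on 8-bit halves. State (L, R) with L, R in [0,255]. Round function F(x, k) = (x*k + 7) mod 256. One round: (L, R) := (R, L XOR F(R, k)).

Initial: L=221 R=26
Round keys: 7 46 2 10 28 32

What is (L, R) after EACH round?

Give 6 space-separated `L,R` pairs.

Answer: 26,96 96,93 93,161 161,12 12,246 246,203

Derivation:
Round 1 (k=7): L=26 R=96
Round 2 (k=46): L=96 R=93
Round 3 (k=2): L=93 R=161
Round 4 (k=10): L=161 R=12
Round 5 (k=28): L=12 R=246
Round 6 (k=32): L=246 R=203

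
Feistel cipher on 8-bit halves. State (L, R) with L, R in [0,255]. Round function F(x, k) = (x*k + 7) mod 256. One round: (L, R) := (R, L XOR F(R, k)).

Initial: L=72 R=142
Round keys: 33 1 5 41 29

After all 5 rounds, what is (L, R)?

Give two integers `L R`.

Round 1 (k=33): L=142 R=29
Round 2 (k=1): L=29 R=170
Round 3 (k=5): L=170 R=68
Round 4 (k=41): L=68 R=65
Round 5 (k=29): L=65 R=32

Answer: 65 32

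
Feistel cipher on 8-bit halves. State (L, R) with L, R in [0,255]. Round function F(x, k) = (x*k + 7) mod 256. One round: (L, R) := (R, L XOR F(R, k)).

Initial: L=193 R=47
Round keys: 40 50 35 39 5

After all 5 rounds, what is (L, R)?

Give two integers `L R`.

Round 1 (k=40): L=47 R=158
Round 2 (k=50): L=158 R=204
Round 3 (k=35): L=204 R=117
Round 4 (k=39): L=117 R=22
Round 5 (k=5): L=22 R=0

Answer: 22 0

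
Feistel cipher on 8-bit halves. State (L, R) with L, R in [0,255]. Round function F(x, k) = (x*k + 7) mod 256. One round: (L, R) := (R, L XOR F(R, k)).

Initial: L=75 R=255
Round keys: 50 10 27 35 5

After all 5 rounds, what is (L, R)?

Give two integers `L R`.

Round 1 (k=50): L=255 R=158
Round 2 (k=10): L=158 R=204
Round 3 (k=27): L=204 R=21
Round 4 (k=35): L=21 R=42
Round 5 (k=5): L=42 R=204

Answer: 42 204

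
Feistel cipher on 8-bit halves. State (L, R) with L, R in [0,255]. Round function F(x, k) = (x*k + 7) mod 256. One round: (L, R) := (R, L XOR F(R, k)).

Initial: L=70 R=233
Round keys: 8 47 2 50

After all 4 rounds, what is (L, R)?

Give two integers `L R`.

Answer: 156 56

Derivation:
Round 1 (k=8): L=233 R=9
Round 2 (k=47): L=9 R=71
Round 3 (k=2): L=71 R=156
Round 4 (k=50): L=156 R=56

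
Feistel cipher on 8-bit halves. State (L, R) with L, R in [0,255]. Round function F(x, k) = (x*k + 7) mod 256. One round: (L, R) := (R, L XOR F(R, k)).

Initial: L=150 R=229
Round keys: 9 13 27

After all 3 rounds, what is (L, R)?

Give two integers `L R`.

Round 1 (k=9): L=229 R=130
Round 2 (k=13): L=130 R=68
Round 3 (k=27): L=68 R=177

Answer: 68 177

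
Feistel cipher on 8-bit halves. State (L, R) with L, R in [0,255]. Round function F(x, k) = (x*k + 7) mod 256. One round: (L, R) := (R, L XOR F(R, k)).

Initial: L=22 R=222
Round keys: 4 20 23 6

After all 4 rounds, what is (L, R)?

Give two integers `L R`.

Answer: 243 92

Derivation:
Round 1 (k=4): L=222 R=105
Round 2 (k=20): L=105 R=229
Round 3 (k=23): L=229 R=243
Round 4 (k=6): L=243 R=92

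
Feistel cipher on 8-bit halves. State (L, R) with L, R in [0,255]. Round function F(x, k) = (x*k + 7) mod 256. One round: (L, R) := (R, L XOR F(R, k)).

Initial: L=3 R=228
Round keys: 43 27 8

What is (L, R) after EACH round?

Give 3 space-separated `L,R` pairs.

Answer: 228,80 80,147 147,207

Derivation:
Round 1 (k=43): L=228 R=80
Round 2 (k=27): L=80 R=147
Round 3 (k=8): L=147 R=207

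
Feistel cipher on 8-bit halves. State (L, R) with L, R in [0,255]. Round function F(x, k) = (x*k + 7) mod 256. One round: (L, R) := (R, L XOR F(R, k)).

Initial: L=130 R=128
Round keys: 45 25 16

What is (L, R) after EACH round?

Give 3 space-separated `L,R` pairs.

Round 1 (k=45): L=128 R=5
Round 2 (k=25): L=5 R=4
Round 3 (k=16): L=4 R=66

Answer: 128,5 5,4 4,66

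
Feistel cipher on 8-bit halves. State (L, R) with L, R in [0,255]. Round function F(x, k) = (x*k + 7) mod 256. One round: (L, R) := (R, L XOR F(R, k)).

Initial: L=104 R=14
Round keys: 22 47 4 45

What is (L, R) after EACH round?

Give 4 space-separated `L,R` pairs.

Round 1 (k=22): L=14 R=83
Round 2 (k=47): L=83 R=74
Round 3 (k=4): L=74 R=124
Round 4 (k=45): L=124 R=153

Answer: 14,83 83,74 74,124 124,153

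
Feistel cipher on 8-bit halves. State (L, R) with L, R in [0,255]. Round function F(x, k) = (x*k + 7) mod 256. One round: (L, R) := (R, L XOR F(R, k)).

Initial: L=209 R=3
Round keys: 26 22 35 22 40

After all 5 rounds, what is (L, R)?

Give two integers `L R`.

Answer: 237 16

Derivation:
Round 1 (k=26): L=3 R=132
Round 2 (k=22): L=132 R=92
Round 3 (k=35): L=92 R=31
Round 4 (k=22): L=31 R=237
Round 5 (k=40): L=237 R=16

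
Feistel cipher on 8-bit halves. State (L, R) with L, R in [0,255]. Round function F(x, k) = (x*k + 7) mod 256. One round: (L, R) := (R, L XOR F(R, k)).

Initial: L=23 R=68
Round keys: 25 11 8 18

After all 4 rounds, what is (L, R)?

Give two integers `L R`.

Answer: 67 226

Derivation:
Round 1 (k=25): L=68 R=188
Round 2 (k=11): L=188 R=95
Round 3 (k=8): L=95 R=67
Round 4 (k=18): L=67 R=226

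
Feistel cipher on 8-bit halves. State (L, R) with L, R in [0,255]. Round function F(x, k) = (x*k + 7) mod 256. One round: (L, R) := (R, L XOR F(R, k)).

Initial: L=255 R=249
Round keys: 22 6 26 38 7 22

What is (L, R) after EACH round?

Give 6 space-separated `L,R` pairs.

Round 1 (k=22): L=249 R=146
Round 2 (k=6): L=146 R=138
Round 3 (k=26): L=138 R=153
Round 4 (k=38): L=153 R=55
Round 5 (k=7): L=55 R=17
Round 6 (k=22): L=17 R=74

Answer: 249,146 146,138 138,153 153,55 55,17 17,74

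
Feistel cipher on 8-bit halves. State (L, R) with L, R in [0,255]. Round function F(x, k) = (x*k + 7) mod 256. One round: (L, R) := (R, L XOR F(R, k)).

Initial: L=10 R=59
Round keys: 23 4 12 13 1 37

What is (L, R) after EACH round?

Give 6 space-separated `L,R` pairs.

Answer: 59,94 94,68 68,105 105,24 24,118 118,13

Derivation:
Round 1 (k=23): L=59 R=94
Round 2 (k=4): L=94 R=68
Round 3 (k=12): L=68 R=105
Round 4 (k=13): L=105 R=24
Round 5 (k=1): L=24 R=118
Round 6 (k=37): L=118 R=13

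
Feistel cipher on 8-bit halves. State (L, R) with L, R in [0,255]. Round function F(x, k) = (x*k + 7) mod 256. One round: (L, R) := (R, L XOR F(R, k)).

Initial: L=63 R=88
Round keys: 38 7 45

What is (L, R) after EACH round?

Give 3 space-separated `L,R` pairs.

Answer: 88,40 40,71 71,170

Derivation:
Round 1 (k=38): L=88 R=40
Round 2 (k=7): L=40 R=71
Round 3 (k=45): L=71 R=170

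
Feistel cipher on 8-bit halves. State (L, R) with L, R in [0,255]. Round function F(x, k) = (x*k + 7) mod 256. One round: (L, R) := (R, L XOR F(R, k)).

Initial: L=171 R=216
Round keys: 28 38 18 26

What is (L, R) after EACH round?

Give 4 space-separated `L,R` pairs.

Answer: 216,12 12,23 23,169 169,38

Derivation:
Round 1 (k=28): L=216 R=12
Round 2 (k=38): L=12 R=23
Round 3 (k=18): L=23 R=169
Round 4 (k=26): L=169 R=38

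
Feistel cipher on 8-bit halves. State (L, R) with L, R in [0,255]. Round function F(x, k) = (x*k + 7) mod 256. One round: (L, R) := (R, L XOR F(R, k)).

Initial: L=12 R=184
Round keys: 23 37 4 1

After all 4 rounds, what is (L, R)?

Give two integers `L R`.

Round 1 (k=23): L=184 R=131
Round 2 (k=37): L=131 R=78
Round 3 (k=4): L=78 R=188
Round 4 (k=1): L=188 R=141

Answer: 188 141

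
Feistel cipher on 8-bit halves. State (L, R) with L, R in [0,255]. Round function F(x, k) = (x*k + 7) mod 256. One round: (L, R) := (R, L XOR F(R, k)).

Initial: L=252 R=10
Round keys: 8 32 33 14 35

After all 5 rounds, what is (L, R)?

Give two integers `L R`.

Answer: 20 124

Derivation:
Round 1 (k=8): L=10 R=171
Round 2 (k=32): L=171 R=109
Round 3 (k=33): L=109 R=191
Round 4 (k=14): L=191 R=20
Round 5 (k=35): L=20 R=124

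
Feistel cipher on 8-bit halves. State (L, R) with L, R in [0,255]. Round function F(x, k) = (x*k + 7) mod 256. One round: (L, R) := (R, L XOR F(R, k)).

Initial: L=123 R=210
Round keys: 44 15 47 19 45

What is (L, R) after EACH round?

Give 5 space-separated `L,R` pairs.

Answer: 210,100 100,49 49,98 98,124 124,177

Derivation:
Round 1 (k=44): L=210 R=100
Round 2 (k=15): L=100 R=49
Round 3 (k=47): L=49 R=98
Round 4 (k=19): L=98 R=124
Round 5 (k=45): L=124 R=177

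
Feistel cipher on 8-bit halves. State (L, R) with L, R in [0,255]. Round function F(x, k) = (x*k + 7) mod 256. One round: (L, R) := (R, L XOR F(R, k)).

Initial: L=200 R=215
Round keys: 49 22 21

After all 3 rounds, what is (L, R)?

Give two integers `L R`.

Round 1 (k=49): L=215 R=230
Round 2 (k=22): L=230 R=28
Round 3 (k=21): L=28 R=181

Answer: 28 181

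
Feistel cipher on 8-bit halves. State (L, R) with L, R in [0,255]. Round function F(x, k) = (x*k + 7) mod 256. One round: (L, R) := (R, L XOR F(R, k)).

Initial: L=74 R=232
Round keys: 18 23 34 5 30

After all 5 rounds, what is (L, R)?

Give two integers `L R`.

Round 1 (k=18): L=232 R=29
Round 2 (k=23): L=29 R=74
Round 3 (k=34): L=74 R=198
Round 4 (k=5): L=198 R=175
Round 5 (k=30): L=175 R=79

Answer: 175 79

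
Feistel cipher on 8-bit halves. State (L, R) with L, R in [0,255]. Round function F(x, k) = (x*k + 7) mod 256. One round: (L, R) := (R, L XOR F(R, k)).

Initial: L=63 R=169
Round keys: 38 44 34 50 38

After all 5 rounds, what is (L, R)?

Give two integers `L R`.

Answer: 47 144

Derivation:
Round 1 (k=38): L=169 R=34
Round 2 (k=44): L=34 R=118
Round 3 (k=34): L=118 R=145
Round 4 (k=50): L=145 R=47
Round 5 (k=38): L=47 R=144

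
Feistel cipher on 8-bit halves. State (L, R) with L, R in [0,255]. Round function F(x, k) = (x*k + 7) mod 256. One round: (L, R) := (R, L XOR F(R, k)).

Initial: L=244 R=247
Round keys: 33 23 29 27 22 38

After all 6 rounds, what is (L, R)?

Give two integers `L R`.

Round 1 (k=33): L=247 R=42
Round 2 (k=23): L=42 R=58
Round 3 (k=29): L=58 R=179
Round 4 (k=27): L=179 R=210
Round 5 (k=22): L=210 R=160
Round 6 (k=38): L=160 R=21

Answer: 160 21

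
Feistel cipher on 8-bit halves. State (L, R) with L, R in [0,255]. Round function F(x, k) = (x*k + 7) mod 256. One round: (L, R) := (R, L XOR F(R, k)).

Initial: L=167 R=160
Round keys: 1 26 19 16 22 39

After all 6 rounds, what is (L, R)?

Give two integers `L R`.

Answer: 43 244

Derivation:
Round 1 (k=1): L=160 R=0
Round 2 (k=26): L=0 R=167
Round 3 (k=19): L=167 R=108
Round 4 (k=16): L=108 R=96
Round 5 (k=22): L=96 R=43
Round 6 (k=39): L=43 R=244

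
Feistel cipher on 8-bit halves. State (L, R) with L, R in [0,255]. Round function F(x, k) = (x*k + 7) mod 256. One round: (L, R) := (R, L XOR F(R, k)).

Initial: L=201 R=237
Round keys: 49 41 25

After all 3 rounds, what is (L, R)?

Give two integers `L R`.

Answer: 81 93

Derivation:
Round 1 (k=49): L=237 R=173
Round 2 (k=41): L=173 R=81
Round 3 (k=25): L=81 R=93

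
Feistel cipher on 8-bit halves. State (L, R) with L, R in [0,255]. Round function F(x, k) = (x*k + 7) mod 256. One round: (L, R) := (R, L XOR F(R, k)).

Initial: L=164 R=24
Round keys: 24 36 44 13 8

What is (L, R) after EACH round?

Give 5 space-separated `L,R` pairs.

Answer: 24,227 227,235 235,136 136,4 4,175

Derivation:
Round 1 (k=24): L=24 R=227
Round 2 (k=36): L=227 R=235
Round 3 (k=44): L=235 R=136
Round 4 (k=13): L=136 R=4
Round 5 (k=8): L=4 R=175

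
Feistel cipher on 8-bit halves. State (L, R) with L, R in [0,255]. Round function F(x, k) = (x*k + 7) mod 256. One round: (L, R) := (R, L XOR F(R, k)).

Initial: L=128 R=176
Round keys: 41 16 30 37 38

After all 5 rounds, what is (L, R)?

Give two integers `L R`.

Round 1 (k=41): L=176 R=183
Round 2 (k=16): L=183 R=199
Round 3 (k=30): L=199 R=238
Round 4 (k=37): L=238 R=170
Round 5 (k=38): L=170 R=173

Answer: 170 173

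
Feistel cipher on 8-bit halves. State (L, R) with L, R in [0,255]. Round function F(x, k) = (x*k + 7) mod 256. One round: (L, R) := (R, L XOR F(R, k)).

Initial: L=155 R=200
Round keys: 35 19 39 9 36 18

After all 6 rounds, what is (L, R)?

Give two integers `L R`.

Answer: 87 89

Derivation:
Round 1 (k=35): L=200 R=196
Round 2 (k=19): L=196 R=91
Round 3 (k=39): L=91 R=32
Round 4 (k=9): L=32 R=124
Round 5 (k=36): L=124 R=87
Round 6 (k=18): L=87 R=89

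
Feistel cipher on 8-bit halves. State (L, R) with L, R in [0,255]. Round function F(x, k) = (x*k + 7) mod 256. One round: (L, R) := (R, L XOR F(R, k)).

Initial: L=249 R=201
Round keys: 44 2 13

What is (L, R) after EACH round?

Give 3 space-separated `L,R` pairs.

Round 1 (k=44): L=201 R=106
Round 2 (k=2): L=106 R=18
Round 3 (k=13): L=18 R=155

Answer: 201,106 106,18 18,155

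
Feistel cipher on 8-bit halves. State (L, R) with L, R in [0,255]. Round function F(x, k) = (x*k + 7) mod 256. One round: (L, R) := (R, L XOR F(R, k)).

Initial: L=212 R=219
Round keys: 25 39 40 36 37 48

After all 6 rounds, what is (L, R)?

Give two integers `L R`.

Answer: 93 158

Derivation:
Round 1 (k=25): L=219 R=190
Round 2 (k=39): L=190 R=34
Round 3 (k=40): L=34 R=233
Round 4 (k=36): L=233 R=233
Round 5 (k=37): L=233 R=93
Round 6 (k=48): L=93 R=158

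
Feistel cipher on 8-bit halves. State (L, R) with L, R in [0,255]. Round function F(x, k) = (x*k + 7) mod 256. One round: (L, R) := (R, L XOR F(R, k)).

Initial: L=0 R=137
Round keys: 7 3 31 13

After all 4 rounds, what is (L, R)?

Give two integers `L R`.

Round 1 (k=7): L=137 R=198
Round 2 (k=3): L=198 R=208
Round 3 (k=31): L=208 R=241
Round 4 (k=13): L=241 R=148

Answer: 241 148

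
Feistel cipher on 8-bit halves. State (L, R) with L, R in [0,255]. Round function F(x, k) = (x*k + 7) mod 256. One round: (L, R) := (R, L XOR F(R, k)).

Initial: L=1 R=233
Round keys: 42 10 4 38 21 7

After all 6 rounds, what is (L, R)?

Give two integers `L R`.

Answer: 61 61

Derivation:
Round 1 (k=42): L=233 R=64
Round 2 (k=10): L=64 R=110
Round 3 (k=4): L=110 R=255
Round 4 (k=38): L=255 R=143
Round 5 (k=21): L=143 R=61
Round 6 (k=7): L=61 R=61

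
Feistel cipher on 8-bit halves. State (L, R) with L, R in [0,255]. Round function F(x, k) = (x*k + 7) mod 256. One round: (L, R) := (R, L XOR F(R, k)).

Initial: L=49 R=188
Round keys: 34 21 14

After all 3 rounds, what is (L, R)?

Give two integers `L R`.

Round 1 (k=34): L=188 R=206
Round 2 (k=21): L=206 R=81
Round 3 (k=14): L=81 R=187

Answer: 81 187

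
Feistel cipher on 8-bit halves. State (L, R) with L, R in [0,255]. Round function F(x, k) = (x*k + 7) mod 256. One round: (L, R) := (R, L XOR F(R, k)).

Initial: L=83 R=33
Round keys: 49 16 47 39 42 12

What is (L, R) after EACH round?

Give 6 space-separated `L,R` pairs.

Round 1 (k=49): L=33 R=11
Round 2 (k=16): L=11 R=150
Round 3 (k=47): L=150 R=154
Round 4 (k=39): L=154 R=235
Round 5 (k=42): L=235 R=15
Round 6 (k=12): L=15 R=80

Answer: 33,11 11,150 150,154 154,235 235,15 15,80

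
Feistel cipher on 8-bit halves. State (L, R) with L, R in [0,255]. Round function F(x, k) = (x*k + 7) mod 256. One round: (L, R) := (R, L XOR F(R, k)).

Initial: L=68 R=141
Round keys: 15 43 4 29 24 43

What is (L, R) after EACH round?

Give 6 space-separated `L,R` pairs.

Answer: 141,14 14,236 236,185 185,16 16,62 62,97

Derivation:
Round 1 (k=15): L=141 R=14
Round 2 (k=43): L=14 R=236
Round 3 (k=4): L=236 R=185
Round 4 (k=29): L=185 R=16
Round 5 (k=24): L=16 R=62
Round 6 (k=43): L=62 R=97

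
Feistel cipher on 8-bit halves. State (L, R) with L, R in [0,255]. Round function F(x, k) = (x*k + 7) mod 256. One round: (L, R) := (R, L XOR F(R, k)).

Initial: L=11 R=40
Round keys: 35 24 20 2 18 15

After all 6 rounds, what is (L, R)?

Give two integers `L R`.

Round 1 (k=35): L=40 R=116
Round 2 (k=24): L=116 R=207
Round 3 (k=20): L=207 R=71
Round 4 (k=2): L=71 R=90
Round 5 (k=18): L=90 R=28
Round 6 (k=15): L=28 R=241

Answer: 28 241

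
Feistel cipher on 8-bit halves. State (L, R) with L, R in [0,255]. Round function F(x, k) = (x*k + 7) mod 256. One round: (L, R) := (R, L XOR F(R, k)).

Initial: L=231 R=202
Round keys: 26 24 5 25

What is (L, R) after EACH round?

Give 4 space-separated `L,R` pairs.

Round 1 (k=26): L=202 R=108
Round 2 (k=24): L=108 R=237
Round 3 (k=5): L=237 R=196
Round 4 (k=25): L=196 R=198

Answer: 202,108 108,237 237,196 196,198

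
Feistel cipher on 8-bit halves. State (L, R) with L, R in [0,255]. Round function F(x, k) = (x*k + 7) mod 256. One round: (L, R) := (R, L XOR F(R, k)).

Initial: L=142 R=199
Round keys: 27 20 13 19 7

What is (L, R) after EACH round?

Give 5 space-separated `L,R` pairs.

Round 1 (k=27): L=199 R=138
Round 2 (k=20): L=138 R=8
Round 3 (k=13): L=8 R=229
Round 4 (k=19): L=229 R=14
Round 5 (k=7): L=14 R=140

Answer: 199,138 138,8 8,229 229,14 14,140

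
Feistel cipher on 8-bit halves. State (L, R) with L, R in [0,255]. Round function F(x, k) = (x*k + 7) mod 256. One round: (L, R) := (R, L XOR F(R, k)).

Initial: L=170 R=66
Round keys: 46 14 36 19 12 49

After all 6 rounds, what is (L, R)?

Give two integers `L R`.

Round 1 (k=46): L=66 R=73
Round 2 (k=14): L=73 R=71
Round 3 (k=36): L=71 R=74
Round 4 (k=19): L=74 R=194
Round 5 (k=12): L=194 R=85
Round 6 (k=49): L=85 R=142

Answer: 85 142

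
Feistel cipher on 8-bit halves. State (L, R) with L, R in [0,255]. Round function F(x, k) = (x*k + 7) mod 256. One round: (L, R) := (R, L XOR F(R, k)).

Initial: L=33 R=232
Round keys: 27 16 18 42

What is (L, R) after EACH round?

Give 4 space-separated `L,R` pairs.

Round 1 (k=27): L=232 R=94
Round 2 (k=16): L=94 R=15
Round 3 (k=18): L=15 R=75
Round 4 (k=42): L=75 R=90

Answer: 232,94 94,15 15,75 75,90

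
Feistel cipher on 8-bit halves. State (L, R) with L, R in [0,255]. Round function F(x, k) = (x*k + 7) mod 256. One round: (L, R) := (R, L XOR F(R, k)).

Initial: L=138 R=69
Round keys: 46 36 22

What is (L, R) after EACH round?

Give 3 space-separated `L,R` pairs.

Answer: 69,231 231,198 198,236

Derivation:
Round 1 (k=46): L=69 R=231
Round 2 (k=36): L=231 R=198
Round 3 (k=22): L=198 R=236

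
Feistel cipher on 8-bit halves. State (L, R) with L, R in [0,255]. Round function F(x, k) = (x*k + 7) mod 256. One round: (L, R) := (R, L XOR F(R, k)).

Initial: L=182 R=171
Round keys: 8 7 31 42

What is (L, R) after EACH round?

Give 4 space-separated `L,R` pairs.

Round 1 (k=8): L=171 R=233
Round 2 (k=7): L=233 R=205
Round 3 (k=31): L=205 R=51
Round 4 (k=42): L=51 R=168

Answer: 171,233 233,205 205,51 51,168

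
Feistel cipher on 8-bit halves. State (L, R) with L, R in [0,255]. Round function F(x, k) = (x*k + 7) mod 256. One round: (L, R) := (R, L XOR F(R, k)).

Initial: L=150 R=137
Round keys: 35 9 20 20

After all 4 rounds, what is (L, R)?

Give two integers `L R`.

Answer: 187 209

Derivation:
Round 1 (k=35): L=137 R=84
Round 2 (k=9): L=84 R=114
Round 3 (k=20): L=114 R=187
Round 4 (k=20): L=187 R=209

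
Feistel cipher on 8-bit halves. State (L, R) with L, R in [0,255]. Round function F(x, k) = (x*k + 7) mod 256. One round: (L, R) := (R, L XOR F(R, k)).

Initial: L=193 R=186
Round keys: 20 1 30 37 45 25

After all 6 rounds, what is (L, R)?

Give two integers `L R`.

Answer: 79 27

Derivation:
Round 1 (k=20): L=186 R=78
Round 2 (k=1): L=78 R=239
Round 3 (k=30): L=239 R=71
Round 4 (k=37): L=71 R=165
Round 5 (k=45): L=165 R=79
Round 6 (k=25): L=79 R=27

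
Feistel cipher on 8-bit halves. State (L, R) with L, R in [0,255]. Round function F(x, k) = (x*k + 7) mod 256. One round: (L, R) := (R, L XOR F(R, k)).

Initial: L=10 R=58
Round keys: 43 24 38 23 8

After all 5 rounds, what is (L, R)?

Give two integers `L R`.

Round 1 (k=43): L=58 R=207
Round 2 (k=24): L=207 R=85
Round 3 (k=38): L=85 R=106
Round 4 (k=23): L=106 R=216
Round 5 (k=8): L=216 R=173

Answer: 216 173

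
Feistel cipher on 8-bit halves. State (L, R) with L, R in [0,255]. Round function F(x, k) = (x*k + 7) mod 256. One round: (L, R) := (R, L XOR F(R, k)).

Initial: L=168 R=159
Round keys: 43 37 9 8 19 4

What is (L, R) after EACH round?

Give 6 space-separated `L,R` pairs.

Answer: 159,20 20,116 116,15 15,11 11,215 215,104

Derivation:
Round 1 (k=43): L=159 R=20
Round 2 (k=37): L=20 R=116
Round 3 (k=9): L=116 R=15
Round 4 (k=8): L=15 R=11
Round 5 (k=19): L=11 R=215
Round 6 (k=4): L=215 R=104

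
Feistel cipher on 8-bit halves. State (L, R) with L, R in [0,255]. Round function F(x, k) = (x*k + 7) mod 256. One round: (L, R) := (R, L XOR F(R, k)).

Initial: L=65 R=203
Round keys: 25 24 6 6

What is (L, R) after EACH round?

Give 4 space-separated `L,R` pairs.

Answer: 203,155 155,68 68,4 4,91

Derivation:
Round 1 (k=25): L=203 R=155
Round 2 (k=24): L=155 R=68
Round 3 (k=6): L=68 R=4
Round 4 (k=6): L=4 R=91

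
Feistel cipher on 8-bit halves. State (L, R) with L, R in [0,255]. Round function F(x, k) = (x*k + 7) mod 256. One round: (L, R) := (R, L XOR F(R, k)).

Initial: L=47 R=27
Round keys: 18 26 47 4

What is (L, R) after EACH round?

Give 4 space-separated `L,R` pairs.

Round 1 (k=18): L=27 R=194
Round 2 (k=26): L=194 R=160
Round 3 (k=47): L=160 R=165
Round 4 (k=4): L=165 R=59

Answer: 27,194 194,160 160,165 165,59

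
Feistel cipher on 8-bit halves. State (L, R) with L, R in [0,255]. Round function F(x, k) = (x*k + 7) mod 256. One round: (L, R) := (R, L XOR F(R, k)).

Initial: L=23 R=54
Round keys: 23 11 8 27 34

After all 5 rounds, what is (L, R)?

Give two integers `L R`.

Answer: 213 216

Derivation:
Round 1 (k=23): L=54 R=246
Round 2 (k=11): L=246 R=175
Round 3 (k=8): L=175 R=137
Round 4 (k=27): L=137 R=213
Round 5 (k=34): L=213 R=216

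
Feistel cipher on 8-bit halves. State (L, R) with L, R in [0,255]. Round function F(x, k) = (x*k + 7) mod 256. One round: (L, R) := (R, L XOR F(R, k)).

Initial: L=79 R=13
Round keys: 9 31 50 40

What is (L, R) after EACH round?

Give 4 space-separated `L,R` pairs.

Round 1 (k=9): L=13 R=51
Round 2 (k=31): L=51 R=57
Round 3 (k=50): L=57 R=26
Round 4 (k=40): L=26 R=46

Answer: 13,51 51,57 57,26 26,46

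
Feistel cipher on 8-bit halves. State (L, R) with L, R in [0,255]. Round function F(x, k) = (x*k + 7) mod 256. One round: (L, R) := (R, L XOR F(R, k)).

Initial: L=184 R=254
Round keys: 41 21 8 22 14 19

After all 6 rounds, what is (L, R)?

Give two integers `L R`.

Round 1 (k=41): L=254 R=13
Round 2 (k=21): L=13 R=230
Round 3 (k=8): L=230 R=58
Round 4 (k=22): L=58 R=229
Round 5 (k=14): L=229 R=183
Round 6 (k=19): L=183 R=121

Answer: 183 121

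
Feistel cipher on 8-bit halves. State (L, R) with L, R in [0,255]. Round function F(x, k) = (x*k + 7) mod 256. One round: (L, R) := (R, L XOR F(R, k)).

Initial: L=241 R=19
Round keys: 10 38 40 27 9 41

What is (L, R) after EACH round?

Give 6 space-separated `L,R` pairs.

Answer: 19,52 52,172 172,211 211,228 228,216 216,123

Derivation:
Round 1 (k=10): L=19 R=52
Round 2 (k=38): L=52 R=172
Round 3 (k=40): L=172 R=211
Round 4 (k=27): L=211 R=228
Round 5 (k=9): L=228 R=216
Round 6 (k=41): L=216 R=123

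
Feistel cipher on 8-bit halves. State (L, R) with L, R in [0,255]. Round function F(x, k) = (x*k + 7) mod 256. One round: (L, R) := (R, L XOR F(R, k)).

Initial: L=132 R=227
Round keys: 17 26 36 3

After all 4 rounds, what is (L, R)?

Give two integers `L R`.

Round 1 (k=17): L=227 R=158
Round 2 (k=26): L=158 R=240
Round 3 (k=36): L=240 R=89
Round 4 (k=3): L=89 R=226

Answer: 89 226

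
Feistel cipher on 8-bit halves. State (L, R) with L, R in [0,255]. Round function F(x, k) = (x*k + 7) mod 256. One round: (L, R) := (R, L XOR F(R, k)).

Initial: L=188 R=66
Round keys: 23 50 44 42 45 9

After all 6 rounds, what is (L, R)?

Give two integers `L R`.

Answer: 245 52

Derivation:
Round 1 (k=23): L=66 R=73
Round 2 (k=50): L=73 R=11
Round 3 (k=44): L=11 R=162
Round 4 (k=42): L=162 R=144
Round 5 (k=45): L=144 R=245
Round 6 (k=9): L=245 R=52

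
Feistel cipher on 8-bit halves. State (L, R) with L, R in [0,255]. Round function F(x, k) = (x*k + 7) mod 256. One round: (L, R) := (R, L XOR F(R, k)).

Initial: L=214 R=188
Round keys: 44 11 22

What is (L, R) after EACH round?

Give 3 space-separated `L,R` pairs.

Answer: 188,129 129,46 46,122

Derivation:
Round 1 (k=44): L=188 R=129
Round 2 (k=11): L=129 R=46
Round 3 (k=22): L=46 R=122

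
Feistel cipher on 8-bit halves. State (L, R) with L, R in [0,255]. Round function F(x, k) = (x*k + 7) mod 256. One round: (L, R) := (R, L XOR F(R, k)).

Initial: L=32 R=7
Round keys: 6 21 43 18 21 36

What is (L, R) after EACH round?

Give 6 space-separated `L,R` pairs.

Answer: 7,17 17,107 107,17 17,82 82,208 208,21

Derivation:
Round 1 (k=6): L=7 R=17
Round 2 (k=21): L=17 R=107
Round 3 (k=43): L=107 R=17
Round 4 (k=18): L=17 R=82
Round 5 (k=21): L=82 R=208
Round 6 (k=36): L=208 R=21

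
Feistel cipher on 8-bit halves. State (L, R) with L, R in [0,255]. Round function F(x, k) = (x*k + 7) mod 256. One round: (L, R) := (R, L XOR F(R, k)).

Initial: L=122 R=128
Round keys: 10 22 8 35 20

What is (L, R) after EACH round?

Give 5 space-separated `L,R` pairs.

Answer: 128,125 125,69 69,82 82,120 120,53

Derivation:
Round 1 (k=10): L=128 R=125
Round 2 (k=22): L=125 R=69
Round 3 (k=8): L=69 R=82
Round 4 (k=35): L=82 R=120
Round 5 (k=20): L=120 R=53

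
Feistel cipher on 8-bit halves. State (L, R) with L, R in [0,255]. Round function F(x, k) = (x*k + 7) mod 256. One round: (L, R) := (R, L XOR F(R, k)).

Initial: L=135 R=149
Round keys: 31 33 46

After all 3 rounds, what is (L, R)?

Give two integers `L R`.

Answer: 169 240

Derivation:
Round 1 (k=31): L=149 R=149
Round 2 (k=33): L=149 R=169
Round 3 (k=46): L=169 R=240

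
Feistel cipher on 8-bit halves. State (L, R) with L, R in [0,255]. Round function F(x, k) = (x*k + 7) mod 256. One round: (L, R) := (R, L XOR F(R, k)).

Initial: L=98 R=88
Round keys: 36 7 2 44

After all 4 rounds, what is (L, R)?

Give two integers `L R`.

Answer: 238 157

Derivation:
Round 1 (k=36): L=88 R=5
Round 2 (k=7): L=5 R=114
Round 3 (k=2): L=114 R=238
Round 4 (k=44): L=238 R=157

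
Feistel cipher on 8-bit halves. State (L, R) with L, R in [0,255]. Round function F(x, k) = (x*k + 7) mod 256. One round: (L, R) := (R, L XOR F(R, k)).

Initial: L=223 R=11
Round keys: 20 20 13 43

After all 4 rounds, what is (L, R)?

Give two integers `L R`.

Round 1 (k=20): L=11 R=60
Round 2 (k=20): L=60 R=188
Round 3 (k=13): L=188 R=175
Round 4 (k=43): L=175 R=208

Answer: 175 208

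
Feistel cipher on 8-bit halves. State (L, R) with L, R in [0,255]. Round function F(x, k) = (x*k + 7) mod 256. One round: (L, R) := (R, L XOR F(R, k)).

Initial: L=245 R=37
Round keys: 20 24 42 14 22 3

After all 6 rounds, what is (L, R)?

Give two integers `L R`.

Answer: 84 252

Derivation:
Round 1 (k=20): L=37 R=30
Round 2 (k=24): L=30 R=242
Round 3 (k=42): L=242 R=165
Round 4 (k=14): L=165 R=255
Round 5 (k=22): L=255 R=84
Round 6 (k=3): L=84 R=252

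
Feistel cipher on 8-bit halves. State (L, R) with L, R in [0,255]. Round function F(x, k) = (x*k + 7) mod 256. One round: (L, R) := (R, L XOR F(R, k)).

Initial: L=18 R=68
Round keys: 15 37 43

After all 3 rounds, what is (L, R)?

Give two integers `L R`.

Answer: 56 126

Derivation:
Round 1 (k=15): L=68 R=17
Round 2 (k=37): L=17 R=56
Round 3 (k=43): L=56 R=126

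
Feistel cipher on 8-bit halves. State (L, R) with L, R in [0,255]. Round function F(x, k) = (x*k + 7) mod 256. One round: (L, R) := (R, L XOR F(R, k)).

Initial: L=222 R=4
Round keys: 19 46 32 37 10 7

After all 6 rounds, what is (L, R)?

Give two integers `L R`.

Round 1 (k=19): L=4 R=141
Round 2 (k=46): L=141 R=89
Round 3 (k=32): L=89 R=170
Round 4 (k=37): L=170 R=192
Round 5 (k=10): L=192 R=45
Round 6 (k=7): L=45 R=130

Answer: 45 130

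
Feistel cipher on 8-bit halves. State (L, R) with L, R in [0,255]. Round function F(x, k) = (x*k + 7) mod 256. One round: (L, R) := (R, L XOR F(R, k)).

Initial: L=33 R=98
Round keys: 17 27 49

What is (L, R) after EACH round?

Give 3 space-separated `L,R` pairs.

Round 1 (k=17): L=98 R=168
Round 2 (k=27): L=168 R=221
Round 3 (k=49): L=221 R=252

Answer: 98,168 168,221 221,252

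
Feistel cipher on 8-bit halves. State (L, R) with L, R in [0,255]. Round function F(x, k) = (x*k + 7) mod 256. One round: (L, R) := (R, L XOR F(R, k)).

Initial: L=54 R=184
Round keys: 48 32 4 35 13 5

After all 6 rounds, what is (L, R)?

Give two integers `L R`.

Answer: 83 228

Derivation:
Round 1 (k=48): L=184 R=177
Round 2 (k=32): L=177 R=159
Round 3 (k=4): L=159 R=50
Round 4 (k=35): L=50 R=66
Round 5 (k=13): L=66 R=83
Round 6 (k=5): L=83 R=228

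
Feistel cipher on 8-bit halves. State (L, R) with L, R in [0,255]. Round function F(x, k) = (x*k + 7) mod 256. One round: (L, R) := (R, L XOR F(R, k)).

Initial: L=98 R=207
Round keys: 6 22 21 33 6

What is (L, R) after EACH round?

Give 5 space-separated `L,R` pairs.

Round 1 (k=6): L=207 R=131
Round 2 (k=22): L=131 R=134
Round 3 (k=21): L=134 R=134
Round 4 (k=33): L=134 R=203
Round 5 (k=6): L=203 R=79

Answer: 207,131 131,134 134,134 134,203 203,79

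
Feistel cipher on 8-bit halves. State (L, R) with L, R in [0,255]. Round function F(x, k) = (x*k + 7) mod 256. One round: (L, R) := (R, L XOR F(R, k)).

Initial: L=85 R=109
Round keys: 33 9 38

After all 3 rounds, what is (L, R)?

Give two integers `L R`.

Answer: 61 84

Derivation:
Round 1 (k=33): L=109 R=65
Round 2 (k=9): L=65 R=61
Round 3 (k=38): L=61 R=84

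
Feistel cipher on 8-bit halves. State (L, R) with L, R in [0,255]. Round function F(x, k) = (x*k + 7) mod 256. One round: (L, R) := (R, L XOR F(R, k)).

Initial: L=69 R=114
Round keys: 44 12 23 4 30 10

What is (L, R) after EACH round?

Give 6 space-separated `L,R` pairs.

Answer: 114,218 218,77 77,40 40,234 234,91 91,127

Derivation:
Round 1 (k=44): L=114 R=218
Round 2 (k=12): L=218 R=77
Round 3 (k=23): L=77 R=40
Round 4 (k=4): L=40 R=234
Round 5 (k=30): L=234 R=91
Round 6 (k=10): L=91 R=127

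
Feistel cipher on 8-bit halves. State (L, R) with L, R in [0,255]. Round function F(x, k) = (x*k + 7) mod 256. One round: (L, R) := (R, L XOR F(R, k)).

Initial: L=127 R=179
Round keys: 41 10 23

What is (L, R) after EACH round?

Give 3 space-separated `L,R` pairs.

Round 1 (k=41): L=179 R=205
Round 2 (k=10): L=205 R=186
Round 3 (k=23): L=186 R=112

Answer: 179,205 205,186 186,112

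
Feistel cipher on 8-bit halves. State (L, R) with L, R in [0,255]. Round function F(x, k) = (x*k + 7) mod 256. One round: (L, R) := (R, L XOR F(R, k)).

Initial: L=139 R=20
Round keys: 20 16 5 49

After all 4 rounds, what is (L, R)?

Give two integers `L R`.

Round 1 (k=20): L=20 R=28
Round 2 (k=16): L=28 R=211
Round 3 (k=5): L=211 R=58
Round 4 (k=49): L=58 R=242

Answer: 58 242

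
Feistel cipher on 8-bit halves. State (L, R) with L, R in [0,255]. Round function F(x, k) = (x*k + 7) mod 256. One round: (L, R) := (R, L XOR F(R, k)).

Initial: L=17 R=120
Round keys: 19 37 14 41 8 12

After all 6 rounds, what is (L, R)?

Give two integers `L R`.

Answer: 140 96

Derivation:
Round 1 (k=19): L=120 R=254
Round 2 (k=37): L=254 R=197
Round 3 (k=14): L=197 R=51
Round 4 (k=41): L=51 R=247
Round 5 (k=8): L=247 R=140
Round 6 (k=12): L=140 R=96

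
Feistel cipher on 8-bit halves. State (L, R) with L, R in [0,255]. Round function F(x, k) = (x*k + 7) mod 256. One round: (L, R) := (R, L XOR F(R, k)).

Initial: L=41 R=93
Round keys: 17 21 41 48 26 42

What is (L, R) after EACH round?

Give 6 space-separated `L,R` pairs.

Answer: 93,29 29,53 53,153 153,130 130,162 162,25

Derivation:
Round 1 (k=17): L=93 R=29
Round 2 (k=21): L=29 R=53
Round 3 (k=41): L=53 R=153
Round 4 (k=48): L=153 R=130
Round 5 (k=26): L=130 R=162
Round 6 (k=42): L=162 R=25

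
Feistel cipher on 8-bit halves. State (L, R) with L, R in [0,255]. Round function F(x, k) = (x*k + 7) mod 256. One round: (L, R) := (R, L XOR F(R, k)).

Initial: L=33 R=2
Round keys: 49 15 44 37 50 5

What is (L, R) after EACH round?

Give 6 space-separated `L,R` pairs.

Answer: 2,72 72,61 61,203 203,99 99,150 150,150

Derivation:
Round 1 (k=49): L=2 R=72
Round 2 (k=15): L=72 R=61
Round 3 (k=44): L=61 R=203
Round 4 (k=37): L=203 R=99
Round 5 (k=50): L=99 R=150
Round 6 (k=5): L=150 R=150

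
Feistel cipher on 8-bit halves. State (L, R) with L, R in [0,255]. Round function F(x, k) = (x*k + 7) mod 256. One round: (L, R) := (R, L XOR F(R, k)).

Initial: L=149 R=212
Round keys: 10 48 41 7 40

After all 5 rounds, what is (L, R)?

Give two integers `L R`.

Round 1 (k=10): L=212 R=218
Round 2 (k=48): L=218 R=51
Round 3 (k=41): L=51 R=232
Round 4 (k=7): L=232 R=108
Round 5 (k=40): L=108 R=15

Answer: 108 15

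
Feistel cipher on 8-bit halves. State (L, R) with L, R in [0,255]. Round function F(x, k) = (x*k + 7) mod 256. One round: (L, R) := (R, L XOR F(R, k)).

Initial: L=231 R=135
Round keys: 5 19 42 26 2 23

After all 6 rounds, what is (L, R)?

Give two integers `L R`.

Round 1 (k=5): L=135 R=77
Round 2 (k=19): L=77 R=57
Round 3 (k=42): L=57 R=44
Round 4 (k=26): L=44 R=70
Round 5 (k=2): L=70 R=191
Round 6 (k=23): L=191 R=118

Answer: 191 118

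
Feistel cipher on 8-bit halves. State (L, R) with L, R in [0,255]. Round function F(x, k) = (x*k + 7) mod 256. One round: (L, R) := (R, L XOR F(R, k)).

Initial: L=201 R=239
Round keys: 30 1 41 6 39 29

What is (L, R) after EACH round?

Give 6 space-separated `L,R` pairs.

Answer: 239,192 192,40 40,175 175,9 9,201 201,197

Derivation:
Round 1 (k=30): L=239 R=192
Round 2 (k=1): L=192 R=40
Round 3 (k=41): L=40 R=175
Round 4 (k=6): L=175 R=9
Round 5 (k=39): L=9 R=201
Round 6 (k=29): L=201 R=197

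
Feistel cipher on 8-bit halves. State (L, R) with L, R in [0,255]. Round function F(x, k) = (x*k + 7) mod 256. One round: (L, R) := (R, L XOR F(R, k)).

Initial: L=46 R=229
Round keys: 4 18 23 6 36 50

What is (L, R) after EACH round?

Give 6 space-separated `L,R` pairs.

Answer: 229,181 181,36 36,246 246,239 239,85 85,78

Derivation:
Round 1 (k=4): L=229 R=181
Round 2 (k=18): L=181 R=36
Round 3 (k=23): L=36 R=246
Round 4 (k=6): L=246 R=239
Round 5 (k=36): L=239 R=85
Round 6 (k=50): L=85 R=78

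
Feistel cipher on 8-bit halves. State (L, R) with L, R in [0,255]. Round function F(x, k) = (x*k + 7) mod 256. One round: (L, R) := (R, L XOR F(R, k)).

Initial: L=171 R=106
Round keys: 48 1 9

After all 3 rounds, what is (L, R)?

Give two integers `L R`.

Round 1 (k=48): L=106 R=76
Round 2 (k=1): L=76 R=57
Round 3 (k=9): L=57 R=68

Answer: 57 68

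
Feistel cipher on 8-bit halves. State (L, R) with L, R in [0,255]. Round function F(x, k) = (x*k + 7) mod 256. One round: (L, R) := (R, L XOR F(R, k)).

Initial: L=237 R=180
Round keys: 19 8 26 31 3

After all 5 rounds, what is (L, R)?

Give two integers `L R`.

Round 1 (k=19): L=180 R=142
Round 2 (k=8): L=142 R=195
Round 3 (k=26): L=195 R=91
Round 4 (k=31): L=91 R=207
Round 5 (k=3): L=207 R=47

Answer: 207 47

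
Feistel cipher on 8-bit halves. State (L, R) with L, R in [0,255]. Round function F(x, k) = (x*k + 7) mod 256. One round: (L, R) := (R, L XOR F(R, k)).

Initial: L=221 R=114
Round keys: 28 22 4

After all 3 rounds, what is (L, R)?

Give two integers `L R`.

Answer: 129 169

Derivation:
Round 1 (k=28): L=114 R=162
Round 2 (k=22): L=162 R=129
Round 3 (k=4): L=129 R=169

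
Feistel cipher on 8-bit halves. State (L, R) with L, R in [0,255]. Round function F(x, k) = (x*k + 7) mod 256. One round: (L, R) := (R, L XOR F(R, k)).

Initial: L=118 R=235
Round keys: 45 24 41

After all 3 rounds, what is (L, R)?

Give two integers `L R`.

Answer: 236 243

Derivation:
Round 1 (k=45): L=235 R=32
Round 2 (k=24): L=32 R=236
Round 3 (k=41): L=236 R=243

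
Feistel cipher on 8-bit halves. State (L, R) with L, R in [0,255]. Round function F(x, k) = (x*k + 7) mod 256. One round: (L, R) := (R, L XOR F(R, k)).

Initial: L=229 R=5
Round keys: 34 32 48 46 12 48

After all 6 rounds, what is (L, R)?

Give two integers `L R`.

Answer: 88 52

Derivation:
Round 1 (k=34): L=5 R=84
Round 2 (k=32): L=84 R=130
Round 3 (k=48): L=130 R=51
Round 4 (k=46): L=51 R=179
Round 5 (k=12): L=179 R=88
Round 6 (k=48): L=88 R=52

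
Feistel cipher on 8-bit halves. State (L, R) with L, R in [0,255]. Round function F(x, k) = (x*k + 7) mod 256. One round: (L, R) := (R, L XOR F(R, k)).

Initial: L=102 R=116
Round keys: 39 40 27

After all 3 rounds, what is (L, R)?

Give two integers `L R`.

Round 1 (k=39): L=116 R=213
Round 2 (k=40): L=213 R=59
Round 3 (k=27): L=59 R=149

Answer: 59 149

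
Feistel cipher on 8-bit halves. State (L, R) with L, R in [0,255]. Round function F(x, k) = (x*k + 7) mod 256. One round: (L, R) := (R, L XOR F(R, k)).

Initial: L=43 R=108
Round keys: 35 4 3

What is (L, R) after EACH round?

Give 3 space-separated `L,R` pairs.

Answer: 108,224 224,235 235,40

Derivation:
Round 1 (k=35): L=108 R=224
Round 2 (k=4): L=224 R=235
Round 3 (k=3): L=235 R=40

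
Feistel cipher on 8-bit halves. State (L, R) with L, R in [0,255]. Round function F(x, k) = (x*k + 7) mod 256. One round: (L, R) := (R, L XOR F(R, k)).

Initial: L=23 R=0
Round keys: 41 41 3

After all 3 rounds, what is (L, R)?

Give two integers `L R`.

Answer: 151 220

Derivation:
Round 1 (k=41): L=0 R=16
Round 2 (k=41): L=16 R=151
Round 3 (k=3): L=151 R=220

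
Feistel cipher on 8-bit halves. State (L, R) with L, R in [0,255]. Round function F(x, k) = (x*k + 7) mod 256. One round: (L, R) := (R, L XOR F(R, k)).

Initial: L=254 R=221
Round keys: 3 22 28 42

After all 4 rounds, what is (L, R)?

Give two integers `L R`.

Round 1 (k=3): L=221 R=96
Round 2 (k=22): L=96 R=154
Round 3 (k=28): L=154 R=191
Round 4 (k=42): L=191 R=199

Answer: 191 199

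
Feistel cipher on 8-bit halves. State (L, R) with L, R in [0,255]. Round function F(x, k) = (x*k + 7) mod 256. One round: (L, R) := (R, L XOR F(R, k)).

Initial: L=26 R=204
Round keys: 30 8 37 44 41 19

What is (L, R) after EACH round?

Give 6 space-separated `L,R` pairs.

Answer: 204,245 245,99 99,163 163,104 104,12 12,131

Derivation:
Round 1 (k=30): L=204 R=245
Round 2 (k=8): L=245 R=99
Round 3 (k=37): L=99 R=163
Round 4 (k=44): L=163 R=104
Round 5 (k=41): L=104 R=12
Round 6 (k=19): L=12 R=131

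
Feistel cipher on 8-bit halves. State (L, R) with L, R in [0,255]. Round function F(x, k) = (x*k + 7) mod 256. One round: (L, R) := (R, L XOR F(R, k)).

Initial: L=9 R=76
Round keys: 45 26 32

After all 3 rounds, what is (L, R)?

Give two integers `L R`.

Answer: 135 141

Derivation:
Round 1 (k=45): L=76 R=106
Round 2 (k=26): L=106 R=135
Round 3 (k=32): L=135 R=141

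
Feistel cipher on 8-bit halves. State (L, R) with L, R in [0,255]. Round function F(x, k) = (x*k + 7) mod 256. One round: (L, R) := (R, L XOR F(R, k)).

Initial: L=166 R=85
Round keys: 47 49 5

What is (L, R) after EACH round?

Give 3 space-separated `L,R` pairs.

Round 1 (k=47): L=85 R=4
Round 2 (k=49): L=4 R=158
Round 3 (k=5): L=158 R=25

Answer: 85,4 4,158 158,25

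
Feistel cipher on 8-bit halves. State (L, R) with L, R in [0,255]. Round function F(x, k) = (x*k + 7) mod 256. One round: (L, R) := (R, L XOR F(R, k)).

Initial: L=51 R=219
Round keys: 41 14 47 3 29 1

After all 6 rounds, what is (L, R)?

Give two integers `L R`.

Answer: 28 218

Derivation:
Round 1 (k=41): L=219 R=41
Round 2 (k=14): L=41 R=158
Round 3 (k=47): L=158 R=32
Round 4 (k=3): L=32 R=249
Round 5 (k=29): L=249 R=28
Round 6 (k=1): L=28 R=218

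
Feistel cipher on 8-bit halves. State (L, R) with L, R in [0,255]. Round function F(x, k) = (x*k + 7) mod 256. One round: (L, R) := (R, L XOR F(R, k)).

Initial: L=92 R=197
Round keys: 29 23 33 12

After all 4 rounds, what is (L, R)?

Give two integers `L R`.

Answer: 105 85

Derivation:
Round 1 (k=29): L=197 R=4
Round 2 (k=23): L=4 R=166
Round 3 (k=33): L=166 R=105
Round 4 (k=12): L=105 R=85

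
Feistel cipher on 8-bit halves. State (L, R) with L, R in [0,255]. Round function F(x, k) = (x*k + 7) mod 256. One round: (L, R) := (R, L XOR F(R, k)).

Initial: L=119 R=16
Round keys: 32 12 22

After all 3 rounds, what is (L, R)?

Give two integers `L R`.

Round 1 (k=32): L=16 R=112
Round 2 (k=12): L=112 R=87
Round 3 (k=22): L=87 R=241

Answer: 87 241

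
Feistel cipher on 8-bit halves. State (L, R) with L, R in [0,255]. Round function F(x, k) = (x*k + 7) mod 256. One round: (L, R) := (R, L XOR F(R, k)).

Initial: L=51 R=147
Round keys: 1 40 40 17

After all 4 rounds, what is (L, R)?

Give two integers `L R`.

Round 1 (k=1): L=147 R=169
Round 2 (k=40): L=169 R=252
Round 3 (k=40): L=252 R=206
Round 4 (k=17): L=206 R=73

Answer: 206 73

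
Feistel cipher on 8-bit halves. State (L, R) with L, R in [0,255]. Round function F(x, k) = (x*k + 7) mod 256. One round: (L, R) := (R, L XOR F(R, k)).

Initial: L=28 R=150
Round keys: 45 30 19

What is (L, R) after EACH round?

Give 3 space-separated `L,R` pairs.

Answer: 150,121 121,163 163,89

Derivation:
Round 1 (k=45): L=150 R=121
Round 2 (k=30): L=121 R=163
Round 3 (k=19): L=163 R=89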